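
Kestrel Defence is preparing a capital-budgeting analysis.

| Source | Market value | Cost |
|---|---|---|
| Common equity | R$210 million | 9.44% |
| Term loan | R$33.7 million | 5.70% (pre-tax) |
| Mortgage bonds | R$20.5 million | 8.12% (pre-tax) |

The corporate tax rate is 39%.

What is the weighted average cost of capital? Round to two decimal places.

8.33%

Total capital V = 210 + 33.7 + 20.5 = 264.2.
Equity: weight = 210/264.2 = 0.7949; cost = 9.44%.
Term loan: weight = 33.7/264.2 = 0.1276; after-tax cost = 5.7% × (1 − 39%) = 3.4770%.
Mortgage bonds: weight = 20.5/264.2 = 0.0776; after-tax cost = 8.12% × (1 − 39%) = 4.9532%.
WACC = 0.7949 × 9.4400% + 0.1276 × 3.4770% + 0.0776 × 4.9532% = 8.3312%.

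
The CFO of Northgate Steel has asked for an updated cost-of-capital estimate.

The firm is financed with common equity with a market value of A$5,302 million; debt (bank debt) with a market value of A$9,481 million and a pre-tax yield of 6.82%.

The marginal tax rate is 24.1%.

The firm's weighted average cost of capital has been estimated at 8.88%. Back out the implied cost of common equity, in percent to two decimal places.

Total capital V = 5302 + 9481 = 14783.
Equity weight = 5302/14783 = 0.3587.
Bank debt weight = 9481/14783 = 0.6413.
Debt contribution = 0.6413 × 6.82% × (1 − 24.1%) = 3.3198%.
Required equity contribution = 8.88% − 3.3198% = 5.5602%.
Re = 5.5602% / 0.3587 = 15.5028%.

15.50%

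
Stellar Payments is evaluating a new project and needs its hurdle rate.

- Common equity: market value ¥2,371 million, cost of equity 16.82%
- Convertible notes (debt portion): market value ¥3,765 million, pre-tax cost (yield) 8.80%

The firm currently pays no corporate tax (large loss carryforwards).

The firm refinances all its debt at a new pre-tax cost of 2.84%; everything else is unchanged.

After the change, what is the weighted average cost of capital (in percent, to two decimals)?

8.24%

After the change:
Total capital V = 2371 + 3765 = 6136.
Equity: weight = 2371/6136 = 0.3864; cost = 16.82%.
Convertible notes (debt portion): weight = 3765/6136 = 0.6136; after-tax cost = 2.84% × (1 − 0%) = 2.8400%.
WACC = 0.3864 × 16.8200% + 0.6136 × 2.8400% = 8.2420%.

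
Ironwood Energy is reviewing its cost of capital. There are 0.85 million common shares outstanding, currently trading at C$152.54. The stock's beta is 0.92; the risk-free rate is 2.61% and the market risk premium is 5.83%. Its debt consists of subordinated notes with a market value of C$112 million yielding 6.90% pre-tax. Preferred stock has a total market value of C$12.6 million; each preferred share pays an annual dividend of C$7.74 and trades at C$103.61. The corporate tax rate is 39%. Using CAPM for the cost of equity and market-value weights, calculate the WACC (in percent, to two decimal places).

6.29%

Cost of equity via CAPM: Re = 2.61% + 0.92 × 5.83% = 7.9736%.
Cost of preferred: Rp = 7.74 / 103.61 = 7.4703%.
Market value of equity E = 152.54 × 0.85m = 129.659m.
Total capital V = 129.659 + 12.6 + 112 = 254.259.
Equity: weight = 129.659/254.259 = 0.5099; cost = 7.9736%.
Preferred: weight = 12.6/254.259 = 0.0496; cost = 7.4703%.
Subordinated notes: weight = 112/254.259 = 0.4405; after-tax cost = 6.9% × (1 − 39%) = 4.2090%.
WACC = 0.5099 × 7.9736% + 0.0496 × 7.4703% + 0.4405 × 4.2090% = 6.2904%.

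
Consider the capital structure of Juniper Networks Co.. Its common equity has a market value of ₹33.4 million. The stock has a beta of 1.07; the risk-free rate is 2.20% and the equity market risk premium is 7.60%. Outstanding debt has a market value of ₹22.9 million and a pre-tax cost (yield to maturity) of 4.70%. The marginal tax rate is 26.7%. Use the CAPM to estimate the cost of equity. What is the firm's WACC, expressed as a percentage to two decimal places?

7.53%

Cost of equity via CAPM: Re = 2.2% + 1.07 × 7.6% = 10.3320%.
Total capital V = 33.4 + 22.9 = 56.3.
Equity: weight = 33.4/56.3 = 0.5933; cost = 10.332%.
Debt: weight = 22.9/56.3 = 0.4067; after-tax cost = 4.7% × (1 − 26.7%) = 3.4451%.
WACC = 0.5933 × 10.3320% + 0.4067 × 3.4451% = 7.5308%.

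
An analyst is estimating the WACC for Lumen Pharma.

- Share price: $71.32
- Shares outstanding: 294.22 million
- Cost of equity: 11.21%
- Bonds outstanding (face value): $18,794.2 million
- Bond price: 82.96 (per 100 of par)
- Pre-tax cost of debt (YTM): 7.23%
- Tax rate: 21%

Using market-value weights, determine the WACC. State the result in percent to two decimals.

8.87%

Market value of equity E = 71.32 × 294.22m = 20983.7704m. Market value of debt D = 18794.2m × 82.96/100 = 15591.66832m.
Total capital V = 20983.7704 + 15591.66832 = 36575.43872.
Equity: weight = 20983.7704/36575.43872 = 0.5737; cost = 11.21%.
Bonds outstanding: weight = 15591.66832/36575.43872 = 0.4263; after-tax cost = 7.23% × (1 − 21%) = 5.7117%.
WACC = 0.5737 × 11.2100% + 0.4263 × 5.7117% = 8.8661%.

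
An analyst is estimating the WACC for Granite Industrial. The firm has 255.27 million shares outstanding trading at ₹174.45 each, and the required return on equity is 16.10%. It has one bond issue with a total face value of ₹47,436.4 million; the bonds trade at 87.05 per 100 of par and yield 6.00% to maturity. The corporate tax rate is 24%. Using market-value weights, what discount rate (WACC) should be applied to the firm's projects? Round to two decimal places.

Market value of equity E = 174.45 × 255.27m = 44531.8515m. Market value of debt D = 47436.4m × 87.05/100 = 41293.3862m.
Total capital V = 44531.8515 + 41293.3862 = 85825.2377.
Equity: weight = 44531.8515/85825.2377 = 0.5189; cost = 16.1%.
Bonds outstanding: weight = 41293.3862/85825.2377 = 0.4811; after-tax cost = 6% × (1 − 24%) = 4.5600%.
WACC = 0.5189 × 16.1000% + 0.4811 × 4.5600% = 10.5477%.

10.55%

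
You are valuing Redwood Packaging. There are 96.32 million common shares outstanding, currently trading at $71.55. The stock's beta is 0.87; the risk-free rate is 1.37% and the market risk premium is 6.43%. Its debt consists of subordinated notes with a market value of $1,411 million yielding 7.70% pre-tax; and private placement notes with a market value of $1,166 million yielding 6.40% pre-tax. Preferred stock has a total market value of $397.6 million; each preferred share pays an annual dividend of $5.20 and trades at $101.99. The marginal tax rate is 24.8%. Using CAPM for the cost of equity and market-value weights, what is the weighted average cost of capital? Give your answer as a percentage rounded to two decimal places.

6.47%

Cost of equity via CAPM: Re = 1.37% + 0.87 × 6.43% = 6.9641%.
Cost of preferred: Rp = 5.2 / 101.99 = 5.0985%.
Market value of equity E = 71.55 × 96.32m = 6891.696m.
Total capital V = 6891.696 + 397.6 + 1411 + 1166 = 9866.296.
Equity: weight = 6891.696/9866.296 = 0.6985; cost = 6.9641%.
Preferred: weight = 397.6/9866.296 = 0.0403; cost = 5.0985%.
Subordinated notes: weight = 1411/9866.296 = 0.1430; after-tax cost = 7.7% × (1 − 24.8%) = 5.7904%.
Private placement notes: weight = 1166/9866.296 = 0.1182; after-tax cost = 6.4% × (1 − 24.8%) = 4.8128%.
WACC = 0.6985 × 6.9641% + 0.0403 × 5.0985% + 0.1430 × 5.7904% + 0.1182 × 4.8128% = 6.4668%.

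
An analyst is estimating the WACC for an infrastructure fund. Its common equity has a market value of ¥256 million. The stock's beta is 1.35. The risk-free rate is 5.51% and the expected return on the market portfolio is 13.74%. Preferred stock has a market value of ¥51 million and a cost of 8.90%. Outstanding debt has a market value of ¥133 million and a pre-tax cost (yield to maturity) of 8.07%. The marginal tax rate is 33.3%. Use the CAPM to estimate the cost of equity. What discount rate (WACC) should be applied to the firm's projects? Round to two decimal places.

12.33%

Market risk premium = 13.74% − 5.51% = 8.23%.
Cost of equity via CAPM: Re = 5.51% + 1.35 × 8.23% = 16.6205%.
Total capital V = 256 + 51 + 133 = 440.
Equity: weight = 256/440 = 0.5818; cost = 16.6205%.
Preferred: weight = 51/440 = 0.1159; cost = 8.9%.
Debt: weight = 133/440 = 0.3023; after-tax cost = 8.07% × (1 − 33.3%) = 5.3827%.
WACC = 0.5818 × 16.6205% + 0.1159 × 8.9000% + 0.3023 × 5.3827% = 12.3287%.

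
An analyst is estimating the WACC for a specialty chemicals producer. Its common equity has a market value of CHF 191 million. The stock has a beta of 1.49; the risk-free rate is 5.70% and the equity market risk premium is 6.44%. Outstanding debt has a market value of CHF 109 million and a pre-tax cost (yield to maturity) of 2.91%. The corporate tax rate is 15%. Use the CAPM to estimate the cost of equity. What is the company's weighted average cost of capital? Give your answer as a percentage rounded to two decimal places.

Cost of equity via CAPM: Re = 5.7% + 1.49 × 6.44% = 15.2956%.
Total capital V = 191 + 109 = 300.
Equity: weight = 191/300 = 0.6367; cost = 15.2956%.
Debt: weight = 109/300 = 0.3633; after-tax cost = 2.91% × (1 − 15%) = 2.4735%.
WACC = 0.6367 × 15.2956% + 0.3633 × 2.4735% = 10.6369%.

10.64%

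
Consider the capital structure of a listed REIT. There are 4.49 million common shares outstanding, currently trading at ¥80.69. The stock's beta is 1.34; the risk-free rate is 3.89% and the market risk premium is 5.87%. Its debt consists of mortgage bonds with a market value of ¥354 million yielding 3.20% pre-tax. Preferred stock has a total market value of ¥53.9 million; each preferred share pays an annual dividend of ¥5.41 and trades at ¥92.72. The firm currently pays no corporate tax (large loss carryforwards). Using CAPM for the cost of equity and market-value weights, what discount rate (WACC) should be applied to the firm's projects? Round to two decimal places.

Cost of equity via CAPM: Re = 3.89% + 1.34 × 5.87% = 11.7558%.
Cost of preferred: Rp = 5.41 / 92.72 = 5.8348%.
Market value of equity E = 80.69 × 4.49m = 362.2981m.
Total capital V = 362.2981 + 53.9 + 354 = 770.1981.
Equity: weight = 362.2981/770.1981 = 0.4704; cost = 11.7558%.
Preferred: weight = 53.9/770.1981 = 0.0700; cost = 5.8348%.
Mortgage bonds: weight = 354/770.1981 = 0.4596; after-tax cost = 3.2% × (1 − 0%) = 3.2000%.
WACC = 0.4704 × 11.7558% + 0.0700 × 5.8348% + 0.4596 × 3.2000% = 7.4090%.

7.41%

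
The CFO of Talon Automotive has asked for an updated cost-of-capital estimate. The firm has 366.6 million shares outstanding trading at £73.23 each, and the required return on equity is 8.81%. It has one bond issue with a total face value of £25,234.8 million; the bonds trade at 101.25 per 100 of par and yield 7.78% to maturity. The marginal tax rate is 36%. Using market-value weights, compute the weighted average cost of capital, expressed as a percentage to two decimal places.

Market value of equity E = 73.23 × 366.6m = 26846.118m. Market value of debt D = 25234.8m × 101.25/100 = 25550.235m.
Total capital V = 26846.118 + 25550.235 = 52396.353.
Equity: weight = 26846.118/52396.353 = 0.5124; cost = 8.81%.
Bonds outstanding: weight = 25550.235/52396.353 = 0.4876; after-tax cost = 7.78% × (1 − 36%) = 4.9792%.
WACC = 0.5124 × 8.8100% + 0.4876 × 4.9792% = 6.9420%.

6.94%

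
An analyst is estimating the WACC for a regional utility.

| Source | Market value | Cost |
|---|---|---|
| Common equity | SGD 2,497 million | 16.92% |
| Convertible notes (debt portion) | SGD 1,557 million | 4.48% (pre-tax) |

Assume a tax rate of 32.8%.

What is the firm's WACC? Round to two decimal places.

Total capital V = 2497 + 1557 = 4054.
Equity: weight = 2497/4054 = 0.6159; cost = 16.92%.
Convertible notes (debt portion): weight = 1557/4054 = 0.3841; after-tax cost = 4.48% × (1 − 32.8%) = 3.0106%.
WACC = 0.6159 × 16.9200% + 0.3841 × 3.0106% = 11.5779%.

11.58%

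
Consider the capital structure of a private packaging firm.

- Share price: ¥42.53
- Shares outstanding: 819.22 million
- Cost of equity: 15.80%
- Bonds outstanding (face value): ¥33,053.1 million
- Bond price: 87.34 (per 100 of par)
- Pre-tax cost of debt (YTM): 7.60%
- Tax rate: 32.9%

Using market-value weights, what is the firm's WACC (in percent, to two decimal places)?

Market value of equity E = 42.53 × 819.22m = 34841.4266m. Market value of debt D = 33053.1m × 87.34/100 = 28868.57754m.
Total capital V = 34841.4266 + 28868.57754 = 63710.00414.
Equity: weight = 34841.4266/63710.00414 = 0.5469; cost = 15.8%.
Bonds outstanding: weight = 28868.57754/63710.00414 = 0.4531; after-tax cost = 7.6% × (1 − 32.9%) = 5.0996%.
WACC = 0.5469 × 15.8000% + 0.4531 × 5.0996% = 10.9514%.

10.95%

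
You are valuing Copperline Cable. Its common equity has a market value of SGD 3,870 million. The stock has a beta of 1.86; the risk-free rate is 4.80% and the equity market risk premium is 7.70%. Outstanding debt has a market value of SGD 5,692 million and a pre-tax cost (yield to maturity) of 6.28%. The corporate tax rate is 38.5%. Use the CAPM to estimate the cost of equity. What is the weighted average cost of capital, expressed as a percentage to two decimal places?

10.04%

Cost of equity via CAPM: Re = 4.8% + 1.86 × 7.7% = 19.1220%.
Total capital V = 3870 + 5692 = 9562.
Equity: weight = 3870/9562 = 0.4047; cost = 19.122%.
Debt: weight = 5692/9562 = 0.5953; after-tax cost = 6.28% × (1 − 38.5%) = 3.8622%.
WACC = 0.4047 × 19.1220% + 0.5953 × 3.8622% = 10.0383%.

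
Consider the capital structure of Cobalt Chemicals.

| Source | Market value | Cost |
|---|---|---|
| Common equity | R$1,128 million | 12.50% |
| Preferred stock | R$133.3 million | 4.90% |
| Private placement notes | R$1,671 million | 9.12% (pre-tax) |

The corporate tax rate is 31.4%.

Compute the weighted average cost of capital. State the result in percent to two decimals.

Total capital V = 1128 + 133.3 + 1671 = 2932.3.
Equity: weight = 1128/2932.3 = 0.3847; cost = 12.5%.
Preferred: weight = 133.3/2932.3 = 0.0455; cost = 4.9%.
Private placement notes: weight = 1671/2932.3 = 0.5699; after-tax cost = 9.12% × (1 − 31.4%) = 6.2563%.
WACC = 0.3847 × 12.5000% + 0.0455 × 4.9000% + 0.5699 × 6.2563% = 8.5965%.

8.60%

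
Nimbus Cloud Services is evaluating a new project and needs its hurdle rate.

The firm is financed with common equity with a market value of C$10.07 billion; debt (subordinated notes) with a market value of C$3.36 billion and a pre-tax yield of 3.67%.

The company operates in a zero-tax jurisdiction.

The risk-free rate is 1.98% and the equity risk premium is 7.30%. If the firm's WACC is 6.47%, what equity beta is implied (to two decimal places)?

Total capital V = 10.07 + 3.36 = 13.43.
Equity weight = 10.07/13.43 = 0.7498.
Subordinated notes weight = 3.36/13.43 = 0.2502.
Debt contribution = 0.2502 × 3.67% × (1 − 0%) = 0.9182%.
Required equity contribution = 6.47% − 0.9182% = 5.5518%  ⇒  Re = 7.4043%.
CAPM: 7.4043% = 1.98% + β × 7.3%  ⇒  β = 0.7430.

0.74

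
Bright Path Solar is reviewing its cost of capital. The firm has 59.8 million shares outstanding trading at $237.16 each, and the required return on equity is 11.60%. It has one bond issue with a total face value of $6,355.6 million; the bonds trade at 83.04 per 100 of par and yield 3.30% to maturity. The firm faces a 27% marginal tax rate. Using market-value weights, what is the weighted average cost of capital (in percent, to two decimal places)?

9.11%

Market value of equity E = 237.16 × 59.8m = 14182.168m. Market value of debt D = 6355.6m × 83.04/100 = 5277.69024m.
Total capital V = 14182.168 + 5277.69024 = 19459.85824.
Equity: weight = 14182.168/19459.85824 = 0.7288; cost = 11.6%.
Bonds outstanding: weight = 5277.69024/19459.85824 = 0.2712; after-tax cost = 3.3% × (1 − 27%) = 2.4090%.
WACC = 0.7288 × 11.6000% + 0.2712 × 2.4090% = 9.1073%.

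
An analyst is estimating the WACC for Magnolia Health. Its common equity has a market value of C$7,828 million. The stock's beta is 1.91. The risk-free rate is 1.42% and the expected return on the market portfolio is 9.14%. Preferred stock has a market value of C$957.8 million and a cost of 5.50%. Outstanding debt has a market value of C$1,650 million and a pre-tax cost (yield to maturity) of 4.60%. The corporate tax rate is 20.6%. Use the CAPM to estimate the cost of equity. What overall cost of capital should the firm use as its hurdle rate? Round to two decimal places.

Market risk premium = 9.14% − 1.42% = 7.72%.
Cost of equity via CAPM: Re = 1.42% + 1.91 × 7.72% = 16.1652%.
Total capital V = 7828 + 957.8 + 1650 = 10435.8.
Equity: weight = 7828/10435.8 = 0.7501; cost = 16.1652%.
Preferred: weight = 957.8/10435.8 = 0.0918; cost = 5.5%.
Debt: weight = 1650/10435.8 = 0.1581; after-tax cost = 4.6% × (1 − 20.6%) = 3.6524%.
WACC = 0.7501 × 16.1652% + 0.0918 × 5.5000% + 0.1581 × 3.6524% = 13.2080%.

13.21%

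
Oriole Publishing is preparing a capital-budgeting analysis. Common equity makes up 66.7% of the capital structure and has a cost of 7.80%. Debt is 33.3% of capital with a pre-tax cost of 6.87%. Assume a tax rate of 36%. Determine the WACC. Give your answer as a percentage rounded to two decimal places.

6.67%

After-tax cost of debt = 6.87% × (1 − 36%) = 4.3968%.
WACC = 0.667 × 7.8000% + 0.333 × 4.3968% = 6.6667%.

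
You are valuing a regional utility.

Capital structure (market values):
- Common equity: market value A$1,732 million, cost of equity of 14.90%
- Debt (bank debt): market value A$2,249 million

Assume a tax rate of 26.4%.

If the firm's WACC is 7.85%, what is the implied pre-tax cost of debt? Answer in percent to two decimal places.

3.29%

Total capital V = 1732 + 2249 = 3981.
Equity weight = 1732/3981 = 0.4351.
Bank debt weight = 2249/3981 = 0.5649.
Equity contribution = 0.4351 × 14.9% = 6.4825%.
Remaining for debt = 7.85% − 6.4825% = 1.3675%.
Rd × (1 − 26.4%) × 0.5649 = 1.3675%  ⇒  Rd = 3.2889%.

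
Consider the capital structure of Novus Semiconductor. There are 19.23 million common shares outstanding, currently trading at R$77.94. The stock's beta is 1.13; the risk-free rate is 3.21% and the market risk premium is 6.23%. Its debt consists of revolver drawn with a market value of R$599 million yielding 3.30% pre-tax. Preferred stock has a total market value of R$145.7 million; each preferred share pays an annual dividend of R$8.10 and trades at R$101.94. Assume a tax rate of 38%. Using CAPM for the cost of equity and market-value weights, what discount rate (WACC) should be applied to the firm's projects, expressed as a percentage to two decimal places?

Cost of equity via CAPM: Re = 3.21% + 1.13 × 6.23% = 10.2499%.
Cost of preferred: Rp = 8.1 / 101.94 = 7.9459%.
Market value of equity E = 77.94 × 19.23m = 1498.7862m.
Total capital V = 1498.7862 + 145.7 + 599 = 2243.4862.
Equity: weight = 1498.7862/2243.4862 = 0.6681; cost = 10.2499%.
Preferred: weight = 145.7/2243.4862 = 0.0649; cost = 7.9459%.
Revolver drawn: weight = 599/2243.4862 = 0.2670; after-tax cost = 3.3% × (1 − 38%) = 2.0460%.
WACC = 0.6681 × 10.2499% + 0.0649 × 7.9459% + 0.2670 × 2.0460% = 7.9099%.

7.91%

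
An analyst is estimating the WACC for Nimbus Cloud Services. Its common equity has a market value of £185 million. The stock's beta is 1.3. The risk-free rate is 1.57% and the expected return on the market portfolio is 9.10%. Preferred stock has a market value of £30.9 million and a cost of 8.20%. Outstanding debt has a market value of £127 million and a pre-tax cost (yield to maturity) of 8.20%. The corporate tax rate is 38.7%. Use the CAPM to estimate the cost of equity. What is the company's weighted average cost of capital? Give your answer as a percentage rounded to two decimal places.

Market risk premium = 9.1% − 1.57% = 7.53%.
Cost of equity via CAPM: Re = 1.57% + 1.3 × 7.53% = 11.3590%.
Total capital V = 185 + 30.9 + 127 = 342.9.
Equity: weight = 185/342.9 = 0.5395; cost = 11.359%.
Preferred: weight = 30.9/342.9 = 0.0901; cost = 8.2%.
Debt: weight = 127/342.9 = 0.3704; after-tax cost = 8.2% × (1 − 38.7%) = 5.0266%.
WACC = 0.5395 × 11.3590% + 0.0901 × 8.2000% + 0.3704 × 5.0266% = 8.7290%.

8.73%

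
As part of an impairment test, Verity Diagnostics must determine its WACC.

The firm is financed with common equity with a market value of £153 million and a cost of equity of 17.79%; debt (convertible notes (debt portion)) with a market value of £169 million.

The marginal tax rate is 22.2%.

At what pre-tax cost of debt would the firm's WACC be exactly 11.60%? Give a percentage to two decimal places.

Total capital V = 153 + 169 = 322.
Equity weight = 153/322 = 0.4752.
Convertible notes (debt portion) weight = 169/322 = 0.5248.
Equity contribution = 0.4752 × 17.79% = 8.4530%.
Remaining for debt = 11.6% − 8.4530% = 3.1470%.
Rd × (1 − 22.2%) × 0.5248 = 3.1470%  ⇒  Rd = 7.7070%.

7.71%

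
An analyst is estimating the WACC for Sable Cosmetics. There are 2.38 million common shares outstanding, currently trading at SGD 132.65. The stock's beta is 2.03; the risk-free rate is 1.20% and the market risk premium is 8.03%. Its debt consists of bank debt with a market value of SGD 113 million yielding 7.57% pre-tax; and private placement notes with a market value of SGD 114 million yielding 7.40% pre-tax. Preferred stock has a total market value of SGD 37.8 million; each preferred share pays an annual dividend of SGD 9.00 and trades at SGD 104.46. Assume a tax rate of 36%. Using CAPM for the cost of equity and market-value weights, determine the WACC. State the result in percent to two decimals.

Cost of equity via CAPM: Re = 1.2% + 2.03 × 8.03% = 17.5009%.
Cost of preferred: Rp = 9.0 / 104.46 = 8.6157%.
Market value of equity E = 132.65 × 2.38m = 315.707m.
Total capital V = 315.707 + 37.8 + 113 + 114 = 580.507.
Equity: weight = 315.707/580.507 = 0.5438; cost = 17.5009%.
Preferred: weight = 37.8/580.507 = 0.0651; cost = 8.6157%.
Bank debt: weight = 113/580.507 = 0.1947; after-tax cost = 7.57% × (1 − 36%) = 4.8448%.
Private placement notes: weight = 114/580.507 = 0.1964; after-tax cost = 7.4% × (1 − 36%) = 4.7360%.
WACC = 0.5438 × 17.5009% + 0.0651 × 8.6157% + 0.1947 × 4.8448% + 0.1964 × 4.7360% = 11.9520%.

11.95%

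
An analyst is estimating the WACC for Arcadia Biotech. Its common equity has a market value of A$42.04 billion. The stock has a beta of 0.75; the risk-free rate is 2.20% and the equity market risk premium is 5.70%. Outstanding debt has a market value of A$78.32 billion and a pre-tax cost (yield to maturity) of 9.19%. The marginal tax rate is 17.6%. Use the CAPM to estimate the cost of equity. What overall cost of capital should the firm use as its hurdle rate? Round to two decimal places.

Cost of equity via CAPM: Re = 2.2% + 0.75 × 5.7% = 6.4750%.
Total capital V = 42.04 + 78.32 = 120.36.
Equity: weight = 42.04/120.36 = 0.3493; cost = 6.475%.
Debt: weight = 78.32/120.36 = 0.6507; after-tax cost = 9.19% × (1 − 17.6%) = 7.5726%.
WACC = 0.3493 × 6.4750% + 0.6507 × 7.5726% = 7.1892%.

7.19%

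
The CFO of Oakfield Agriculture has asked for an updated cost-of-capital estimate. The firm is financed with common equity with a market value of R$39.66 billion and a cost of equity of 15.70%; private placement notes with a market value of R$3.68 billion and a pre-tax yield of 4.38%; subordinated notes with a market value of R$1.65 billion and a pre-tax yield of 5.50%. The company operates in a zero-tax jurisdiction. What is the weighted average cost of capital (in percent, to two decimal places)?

14.40%

Total capital V = 39.66 + 3.68 + 1.65 = 44.99.
Equity: weight = 39.66/44.99 = 0.8815; cost = 15.7%.
Private placement notes: weight = 3.68/44.99 = 0.0818; after-tax cost = 4.38% × (1 − 0%) = 4.3800%.
Subordinated notes: weight = 1.65/44.99 = 0.0367; after-tax cost = 5.5% × (1 − 0%) = 5.5000%.
WACC = 0.8815 × 15.7000% + 0.0818 × 4.3800% + 0.0367 × 5.5000% = 14.4000%.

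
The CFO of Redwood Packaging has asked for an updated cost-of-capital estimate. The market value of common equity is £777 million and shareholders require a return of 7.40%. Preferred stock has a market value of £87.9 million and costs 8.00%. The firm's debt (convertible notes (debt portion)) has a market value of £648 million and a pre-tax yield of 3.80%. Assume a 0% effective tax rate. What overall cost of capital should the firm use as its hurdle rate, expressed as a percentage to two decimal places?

5.89%

Total capital V = 777 + 87.9 + 648 = 1512.9.
Equity: weight = 777/1512.9 = 0.5136; cost = 7.4%.
Preferred: weight = 87.9/1512.9 = 0.0581; cost = 8%.
Convertible notes (debt portion): weight = 648/1512.9 = 0.4283; after-tax cost = 3.8% × (1 − 0%) = 3.8000%.
WACC = 0.5136 × 7.4000% + 0.0581 × 8.0000% + 0.4283 × 3.8000% = 5.8929%.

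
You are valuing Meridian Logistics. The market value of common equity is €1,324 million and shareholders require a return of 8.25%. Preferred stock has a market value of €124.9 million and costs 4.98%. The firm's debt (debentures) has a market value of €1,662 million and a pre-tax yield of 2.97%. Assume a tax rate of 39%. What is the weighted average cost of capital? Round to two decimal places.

4.68%

Total capital V = 1324 + 124.9 + 1662 = 3110.9.
Equity: weight = 1324/3110.9 = 0.4256; cost = 8.25%.
Preferred: weight = 124.9/3110.9 = 0.0401; cost = 4.98%.
Debentures: weight = 1662/3110.9 = 0.5343; after-tax cost = 2.97% × (1 − 39%) = 1.8117%.
WACC = 0.4256 × 8.2500% + 0.0401 × 4.9800% + 0.5343 × 1.8117% = 4.6790%.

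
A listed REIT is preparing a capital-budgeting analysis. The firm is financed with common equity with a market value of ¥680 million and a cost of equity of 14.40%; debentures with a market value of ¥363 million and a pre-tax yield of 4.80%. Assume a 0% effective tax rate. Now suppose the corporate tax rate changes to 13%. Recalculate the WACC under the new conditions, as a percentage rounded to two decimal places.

After the change:
Total capital V = 680 + 363 = 1043.
Equity: weight = 680/1043 = 0.6520; cost = 14.4%.
Debentures: weight = 363/1043 = 0.3480; after-tax cost = 4.8% × (1 − 13%) = 4.1760%.
WACC = 0.6520 × 14.4000% + 0.3480 × 4.1760% = 10.8417%.

10.84%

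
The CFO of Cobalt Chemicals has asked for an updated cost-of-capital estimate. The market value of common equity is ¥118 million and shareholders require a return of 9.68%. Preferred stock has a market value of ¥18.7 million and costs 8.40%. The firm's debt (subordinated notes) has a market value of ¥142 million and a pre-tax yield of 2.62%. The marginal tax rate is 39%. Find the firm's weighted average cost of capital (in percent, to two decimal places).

5.48%

Total capital V = 118 + 18.7 + 142 = 278.7.
Equity: weight = 118/278.7 = 0.4234; cost = 9.68%.
Preferred: weight = 18.7/278.7 = 0.0671; cost = 8.4%.
Subordinated notes: weight = 142/278.7 = 0.5095; after-tax cost = 2.62% × (1 − 39%) = 1.5982%.
WACC = 0.4234 × 9.6800% + 0.0671 × 8.4000% + 0.5095 × 1.5982% = 5.4764%.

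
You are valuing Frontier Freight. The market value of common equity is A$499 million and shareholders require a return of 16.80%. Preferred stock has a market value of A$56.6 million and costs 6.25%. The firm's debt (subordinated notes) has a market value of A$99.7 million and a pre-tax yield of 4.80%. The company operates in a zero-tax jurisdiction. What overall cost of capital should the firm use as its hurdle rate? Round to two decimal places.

Total capital V = 499 + 56.6 + 99.7 = 655.3.
Equity: weight = 499/655.3 = 0.7615; cost = 16.8%.
Preferred: weight = 56.6/655.3 = 0.0864; cost = 6.25%.
Subordinated notes: weight = 99.7/655.3 = 0.1521; after-tax cost = 4.8% × (1 − 0%) = 4.8000%.
WACC = 0.7615 × 16.8000% + 0.0864 × 6.2500% + 0.1521 × 4.8000% = 14.0630%.

14.06%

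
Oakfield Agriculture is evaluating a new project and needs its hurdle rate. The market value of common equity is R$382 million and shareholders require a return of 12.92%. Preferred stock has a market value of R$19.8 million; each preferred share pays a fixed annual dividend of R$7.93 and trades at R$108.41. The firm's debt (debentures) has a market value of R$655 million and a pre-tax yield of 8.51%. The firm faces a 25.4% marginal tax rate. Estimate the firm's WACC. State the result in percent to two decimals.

8.74%

Cost of preferred: Rp = 7.93 / 108.41 = 7.3148%.
Total capital V = 382 + 19.8 + 655 = 1056.8.
Equity: weight = 382/1056.8 = 0.3615; cost = 12.92%.
Preferred: weight = 19.8/1056.8 = 0.0187; cost = 7.3148%.
Debentures: weight = 655/1056.8 = 0.6198; after-tax cost = 8.51% × (1 − 25.4%) = 6.3485%.
WACC = 0.3615 × 12.9200% + 0.0187 × 7.3148% + 0.6198 × 6.3485% = 8.7420%.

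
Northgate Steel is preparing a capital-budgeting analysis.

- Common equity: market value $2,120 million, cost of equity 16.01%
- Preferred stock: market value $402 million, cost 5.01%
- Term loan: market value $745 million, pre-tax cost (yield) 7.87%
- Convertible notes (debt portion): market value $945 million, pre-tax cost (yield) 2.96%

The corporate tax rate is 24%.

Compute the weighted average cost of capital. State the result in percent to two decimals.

10.10%

Total capital V = 2120 + 402 + 745 + 945 = 4212.
Equity: weight = 2120/4212 = 0.5033; cost = 16.01%.
Preferred: weight = 402/4212 = 0.0954; cost = 5.01%.
Term loan: weight = 745/4212 = 0.1769; after-tax cost = 7.87% × (1 − 24%) = 5.9812%.
Convertible notes (debt portion): weight = 945/4212 = 0.2244; after-tax cost = 2.96% × (1 − 24%) = 2.2496%.
WACC = 0.5033 × 16.0100% + 0.0954 × 5.0100% + 0.1769 × 5.9812% + 0.2244 × 2.2496% = 10.0990%.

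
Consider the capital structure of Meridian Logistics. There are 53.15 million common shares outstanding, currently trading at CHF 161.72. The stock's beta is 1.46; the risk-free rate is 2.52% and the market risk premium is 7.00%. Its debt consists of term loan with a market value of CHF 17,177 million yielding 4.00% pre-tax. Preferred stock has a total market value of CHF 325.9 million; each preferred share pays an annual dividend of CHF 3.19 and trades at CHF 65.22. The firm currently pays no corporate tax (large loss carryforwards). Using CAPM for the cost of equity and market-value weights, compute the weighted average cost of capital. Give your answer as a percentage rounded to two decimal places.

6.89%

Cost of equity via CAPM: Re = 2.52% + 1.46 × 7.0% = 12.7400%.
Cost of preferred: Rp = 3.19 / 65.22 = 4.8911%.
Market value of equity E = 161.72 × 53.15m = 8595.418m.
Total capital V = 8595.418 + 325.9 + 17177 = 26098.318.
Equity: weight = 8595.418/26098.318 = 0.3293; cost = 12.74%.
Preferred: weight = 325.9/26098.318 = 0.0125; cost = 4.8911%.
Term loan: weight = 17177/26098.318 = 0.6582; after-tax cost = 4% × (1 − 0%) = 4.0000%.
WACC = 0.3293 × 12.7400% + 0.0125 × 4.8911% + 0.6582 × 4.0000% = 6.8896%.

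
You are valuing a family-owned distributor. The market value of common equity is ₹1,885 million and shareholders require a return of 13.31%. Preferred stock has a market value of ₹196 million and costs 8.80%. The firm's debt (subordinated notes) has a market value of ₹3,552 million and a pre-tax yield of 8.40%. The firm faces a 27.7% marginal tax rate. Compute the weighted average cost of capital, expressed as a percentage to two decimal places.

Total capital V = 1885 + 196 + 3552 = 5633.
Equity: weight = 1885/5633 = 0.3346; cost = 13.31%.
Preferred: weight = 196/5633 = 0.0348; cost = 8.8%.
Subordinated notes: weight = 3552/5633 = 0.6306; after-tax cost = 8.4% × (1 − 27.7%) = 6.0732%.
WACC = 0.3346 × 13.3100% + 0.0348 × 8.8000% + 0.6306 × 6.0732% = 8.5898%.

8.59%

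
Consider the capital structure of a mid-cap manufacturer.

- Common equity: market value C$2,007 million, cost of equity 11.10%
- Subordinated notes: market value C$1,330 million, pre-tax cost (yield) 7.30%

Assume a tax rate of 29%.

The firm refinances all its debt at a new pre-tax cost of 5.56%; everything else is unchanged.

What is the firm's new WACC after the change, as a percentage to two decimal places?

8.25%

After the change:
Total capital V = 2007 + 1330 = 3337.
Equity: weight = 2007/3337 = 0.6014; cost = 11.1%.
Subordinated notes: weight = 1330/3337 = 0.3986; after-tax cost = 5.56% × (1 − 29%) = 3.9476%.
WACC = 0.6014 × 11.1000% + 0.3986 × 3.9476% = 8.2493%.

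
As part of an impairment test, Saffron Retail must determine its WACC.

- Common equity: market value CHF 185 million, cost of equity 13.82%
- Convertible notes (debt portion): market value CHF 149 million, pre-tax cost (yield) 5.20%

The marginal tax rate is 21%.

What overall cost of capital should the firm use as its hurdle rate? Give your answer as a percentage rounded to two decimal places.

Total capital V = 185 + 149 = 334.
Equity: weight = 185/334 = 0.5539; cost = 13.82%.
Convertible notes (debt portion): weight = 149/334 = 0.4461; after-tax cost = 5.2% × (1 − 21%) = 4.1080%.
WACC = 0.5539 × 13.8200% + 0.4461 × 4.1080% = 9.4874%.

9.49%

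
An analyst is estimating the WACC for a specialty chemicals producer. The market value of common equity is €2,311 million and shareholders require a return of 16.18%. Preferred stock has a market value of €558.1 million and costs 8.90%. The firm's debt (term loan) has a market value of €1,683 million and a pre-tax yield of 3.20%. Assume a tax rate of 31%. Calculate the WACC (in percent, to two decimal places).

Total capital V = 2311 + 558.1 + 1683 = 4552.1.
Equity: weight = 2311/4552.1 = 0.5077; cost = 16.18%.
Preferred: weight = 558.1/4552.1 = 0.1226; cost = 8.9%.
Term loan: weight = 1683/4552.1 = 0.3697; after-tax cost = 3.2% × (1 − 31%) = 2.2080%.
WACC = 0.5077 × 16.1800% + 0.1226 × 8.9000% + 0.3697 × 2.2080% = 10.1217%.

10.12%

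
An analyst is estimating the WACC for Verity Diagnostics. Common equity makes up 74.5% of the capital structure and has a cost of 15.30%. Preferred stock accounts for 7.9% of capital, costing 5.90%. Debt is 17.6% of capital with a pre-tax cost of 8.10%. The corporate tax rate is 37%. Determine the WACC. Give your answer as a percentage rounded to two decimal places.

12.76%

After-tax cost of debt = 8.1% × (1 − 37%) = 5.1030%.
WACC = 0.745 × 15.3000% + 0.079 × 5.9000% + 0.176 × 5.1030% = 12.7627%.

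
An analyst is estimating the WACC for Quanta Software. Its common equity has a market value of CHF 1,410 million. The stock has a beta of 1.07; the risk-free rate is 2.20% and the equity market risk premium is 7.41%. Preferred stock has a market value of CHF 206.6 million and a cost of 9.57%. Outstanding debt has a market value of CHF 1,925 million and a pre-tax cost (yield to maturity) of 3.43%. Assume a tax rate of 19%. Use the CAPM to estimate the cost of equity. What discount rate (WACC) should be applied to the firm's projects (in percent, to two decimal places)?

6.10%

Cost of equity via CAPM: Re = 2.2% + 1.07 × 7.41% = 10.1287%.
Total capital V = 1410 + 206.6 + 1925 = 3541.6.
Equity: weight = 1410/3541.6 = 0.3981; cost = 10.1287%.
Preferred: weight = 206.6/3541.6 = 0.0583; cost = 9.57%.
Debt: weight = 1925/3541.6 = 0.5435; after-tax cost = 3.43% × (1 − 19%) = 2.7783%.
WACC = 0.3981 × 10.1287% + 0.0583 × 9.5700% + 0.5435 × 2.7783% = 6.1009%.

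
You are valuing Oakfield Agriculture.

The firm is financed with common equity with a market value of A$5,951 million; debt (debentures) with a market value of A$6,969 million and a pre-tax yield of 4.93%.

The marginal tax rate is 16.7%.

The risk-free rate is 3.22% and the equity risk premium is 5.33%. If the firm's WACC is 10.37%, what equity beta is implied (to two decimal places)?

2.72

Total capital V = 5951 + 6969 = 12920.
Equity weight = 5951/12920 = 0.4606.
Debentures weight = 6969/12920 = 0.5394.
Debt contribution = 0.5394 × 4.93% × (1 − 16.7%) = 2.2151%.
Required equity contribution = 10.37% − 2.2151% = 8.1549%  ⇒  Re = 17.7047%.
CAPM: 17.7047% = 3.22% + β × 5.33%  ⇒  β = 2.7176.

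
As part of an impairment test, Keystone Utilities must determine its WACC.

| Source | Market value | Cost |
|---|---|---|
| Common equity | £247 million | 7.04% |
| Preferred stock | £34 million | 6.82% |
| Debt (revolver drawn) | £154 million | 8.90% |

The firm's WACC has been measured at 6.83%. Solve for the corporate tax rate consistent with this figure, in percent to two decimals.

Total capital V = 247 + 34 + 154 = 435.
Equity weight = 247/435 = 0.5678.
Preferred weight = 34/435 = 0.0782.
Revolver drawn weight = 154/435 = 0.3540.
Equity contribution = 0.5678 × 7.04% = 3.9974%.
Preferred contribution = 0.0782 × 6.82% = 0.5331%.
Debt contribution must be 6.83% − 4.5305% = 2.2995%.
0.3540 × 8.9% × (1 − T) = 2.2995%  ⇒  (1 − T) = 0.7298.
T = 27.0181%.

27.02%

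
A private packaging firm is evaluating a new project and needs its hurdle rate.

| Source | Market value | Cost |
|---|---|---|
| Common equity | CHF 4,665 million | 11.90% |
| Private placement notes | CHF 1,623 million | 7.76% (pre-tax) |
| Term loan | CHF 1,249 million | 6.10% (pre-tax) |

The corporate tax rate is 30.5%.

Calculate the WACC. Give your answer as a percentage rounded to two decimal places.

9.23%

Total capital V = 4665 + 1623 + 1249 = 7537.
Equity: weight = 4665/7537 = 0.6189; cost = 11.9%.
Private placement notes: weight = 1623/7537 = 0.2153; after-tax cost = 7.76% × (1 − 30.5%) = 5.3932%.
Term loan: weight = 1249/7537 = 0.1657; after-tax cost = 6.1% × (1 − 30.5%) = 4.2395%.
WACC = 0.6189 × 11.9000% + 0.2153 × 5.3932% + 0.1657 × 4.2395% = 9.2294%.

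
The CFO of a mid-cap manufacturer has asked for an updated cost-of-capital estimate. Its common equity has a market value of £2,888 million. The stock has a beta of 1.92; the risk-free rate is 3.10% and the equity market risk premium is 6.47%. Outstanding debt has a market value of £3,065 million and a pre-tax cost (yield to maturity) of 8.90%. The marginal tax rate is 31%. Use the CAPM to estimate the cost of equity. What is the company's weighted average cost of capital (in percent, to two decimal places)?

Cost of equity via CAPM: Re = 3.1% + 1.92 × 6.47% = 15.5224%.
Total capital V = 2888 + 3065 = 5953.
Equity: weight = 2888/5953 = 0.4851; cost = 15.5224%.
Debt: weight = 3065/5953 = 0.5149; after-tax cost = 8.9% × (1 − 31%) = 6.1410%.
WACC = 0.4851 × 15.5224% + 0.5149 × 6.1410% = 10.6922%.

10.69%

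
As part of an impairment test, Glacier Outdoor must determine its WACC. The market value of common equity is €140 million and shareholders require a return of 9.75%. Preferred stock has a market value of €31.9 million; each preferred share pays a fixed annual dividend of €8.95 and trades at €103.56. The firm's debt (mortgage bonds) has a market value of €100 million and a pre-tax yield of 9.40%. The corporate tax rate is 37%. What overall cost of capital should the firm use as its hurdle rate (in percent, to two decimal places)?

8.21%

Cost of preferred: Rp = 8.95 / 103.56 = 8.6423%.
Total capital V = 140 + 31.9 + 100 = 271.9.
Equity: weight = 140/271.9 = 0.5149; cost = 9.75%.
Preferred: weight = 31.9/271.9 = 0.1173; cost = 8.6423%.
Mortgage bonds: weight = 100/271.9 = 0.3678; after-tax cost = 9.4% × (1 − 37%) = 5.9220%.
WACC = 0.5149 × 9.7500% + 0.1173 × 8.6423% + 0.3678 × 5.9220% = 8.2122%.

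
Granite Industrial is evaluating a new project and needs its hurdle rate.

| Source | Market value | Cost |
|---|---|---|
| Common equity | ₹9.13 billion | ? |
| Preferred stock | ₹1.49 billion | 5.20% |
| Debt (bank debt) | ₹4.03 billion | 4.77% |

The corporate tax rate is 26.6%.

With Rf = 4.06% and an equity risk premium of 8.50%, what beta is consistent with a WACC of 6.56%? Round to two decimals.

Total capital V = 9.13 + 1.49 + 4.03 = 14.65.
Equity weight = 9.13/14.65 = 0.6232.
Preferred weight = 1.49/14.65 = 0.1017.
Bank debt weight = 4.03/14.65 = 0.2751.
Debt contribution = 0.2751 × 4.77% × (1 − 26.6%) = 0.9631%.
Preferred contribution = 0.1017 × 5.2% = 0.5289%.
Required equity contribution = 6.56% − 1.4920% = 5.0680%  ⇒  Re = 8.1321%.
CAPM: 8.1321% = 4.06% + β × 8.5%  ⇒  β = 0.4791.

0.48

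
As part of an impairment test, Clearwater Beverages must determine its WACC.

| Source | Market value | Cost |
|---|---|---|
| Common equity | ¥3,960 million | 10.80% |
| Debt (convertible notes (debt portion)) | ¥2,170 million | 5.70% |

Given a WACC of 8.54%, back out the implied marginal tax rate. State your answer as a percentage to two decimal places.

22.53%

Total capital V = 3960 + 2170 = 6130.
Equity weight = 3960/6130 = 0.6460.
Convertible notes (debt portion) weight = 2170/6130 = 0.3540.
Equity contribution = 0.6460 × 10.8% = 6.9768%.
Debt contribution must be 8.54% − 6.9768% = 1.5632%.
0.3540 × 5.7% × (1 − T) = 1.5632%  ⇒  (1 − T) = 0.7747.
T = 22.5305%.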